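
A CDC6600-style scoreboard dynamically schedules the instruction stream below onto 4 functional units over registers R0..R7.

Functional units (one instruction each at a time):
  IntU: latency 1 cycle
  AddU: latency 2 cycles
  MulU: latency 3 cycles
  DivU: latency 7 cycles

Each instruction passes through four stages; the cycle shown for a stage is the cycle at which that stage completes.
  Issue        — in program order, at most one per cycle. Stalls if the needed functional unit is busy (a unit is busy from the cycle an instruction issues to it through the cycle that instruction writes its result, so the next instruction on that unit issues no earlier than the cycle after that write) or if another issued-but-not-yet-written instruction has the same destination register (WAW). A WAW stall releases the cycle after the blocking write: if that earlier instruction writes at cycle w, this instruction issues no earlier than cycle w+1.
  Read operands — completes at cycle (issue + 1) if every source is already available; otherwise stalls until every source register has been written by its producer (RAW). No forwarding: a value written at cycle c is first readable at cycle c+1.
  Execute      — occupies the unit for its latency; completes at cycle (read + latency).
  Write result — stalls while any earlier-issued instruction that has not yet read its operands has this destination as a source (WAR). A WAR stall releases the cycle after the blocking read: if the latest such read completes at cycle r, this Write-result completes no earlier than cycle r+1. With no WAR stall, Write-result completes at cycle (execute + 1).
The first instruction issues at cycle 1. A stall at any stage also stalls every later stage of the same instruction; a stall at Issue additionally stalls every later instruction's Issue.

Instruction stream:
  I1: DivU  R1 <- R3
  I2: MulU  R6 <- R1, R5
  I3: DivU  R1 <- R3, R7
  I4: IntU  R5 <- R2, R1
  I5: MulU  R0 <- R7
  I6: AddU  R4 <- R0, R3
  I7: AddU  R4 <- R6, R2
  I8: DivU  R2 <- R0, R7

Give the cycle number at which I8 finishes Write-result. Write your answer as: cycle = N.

c1: issue I1 (DivU)
c2: I1 read-ops; issue I2 (MulU)
c9: I1 finished on DivU
c10: I1→R1
c11: I2 read-ops; issue I3 (DivU)
c12: I3 read-ops; issue I4 (IntU)
c14: I2 finished on MulU
c15: I2→R6
c16: issue I5 (MulU)
c17: I5 read-ops; issue I6 (AddU)
c19: I3 finished on DivU
c20: I3→R1; I5 finished on MulU
c21: I4 read-ops; I5→R0
c22: I4 finished on IntU; I6 read-ops
c23: I4→R5
c24: I6 finished on AddU
c25: I6→R4
c26: issue I7 (AddU)
c27: I7 read-ops; issue I8 (DivU)
c28: I8 read-ops
c29: I7 finished on AddU
c30: I7→R4
c35: I8 finished on DivU
c36: I8→R2

cycle = 36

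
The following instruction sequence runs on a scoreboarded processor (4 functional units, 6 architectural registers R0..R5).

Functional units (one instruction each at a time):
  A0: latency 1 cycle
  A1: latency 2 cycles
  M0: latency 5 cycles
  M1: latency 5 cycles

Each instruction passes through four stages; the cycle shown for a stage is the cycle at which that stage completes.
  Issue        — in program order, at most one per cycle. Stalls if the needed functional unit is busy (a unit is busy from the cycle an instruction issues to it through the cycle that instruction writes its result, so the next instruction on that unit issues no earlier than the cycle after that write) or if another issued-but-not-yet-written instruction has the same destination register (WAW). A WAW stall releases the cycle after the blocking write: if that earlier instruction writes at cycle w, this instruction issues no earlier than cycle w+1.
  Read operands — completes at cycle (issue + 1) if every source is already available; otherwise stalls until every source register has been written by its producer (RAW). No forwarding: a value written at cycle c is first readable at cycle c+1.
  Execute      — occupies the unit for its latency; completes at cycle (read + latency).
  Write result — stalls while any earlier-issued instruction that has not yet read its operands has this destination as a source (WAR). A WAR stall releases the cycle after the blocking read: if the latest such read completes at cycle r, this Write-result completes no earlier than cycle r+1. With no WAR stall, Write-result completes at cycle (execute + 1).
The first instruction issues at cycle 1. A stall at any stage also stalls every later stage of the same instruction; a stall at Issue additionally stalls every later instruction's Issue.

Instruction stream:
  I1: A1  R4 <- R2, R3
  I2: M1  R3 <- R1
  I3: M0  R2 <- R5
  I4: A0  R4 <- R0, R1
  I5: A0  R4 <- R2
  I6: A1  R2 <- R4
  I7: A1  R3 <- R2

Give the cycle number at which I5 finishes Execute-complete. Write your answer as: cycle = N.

cycle = 12

[1] issue I1 (A1)
[2] I1 read-ops | issue I2 (M1)
[3] I2 read-ops | issue I3 (M0)
[4] I1 finished on A1 | I3 read-ops
[5] I1→R4
[6] issue I4 (A0)
[7] I4 read-ops
[8] I2 finished on M1 | I4 finished on A0
[9] I2→R3 | I3 finished on M0 | I4→R4
[10] I3→R2 | issue I5 (A0)
[11] I5 read-ops | issue I6 (A1)
[12] I5 finished on A0
[13] I5→R4
[14] I6 read-ops
[16] I6 finished on A1
[17] I6→R2
[18] issue I7 (A1)
[19] I7 read-ops
[21] I7 finished on A1
[22] I7→R3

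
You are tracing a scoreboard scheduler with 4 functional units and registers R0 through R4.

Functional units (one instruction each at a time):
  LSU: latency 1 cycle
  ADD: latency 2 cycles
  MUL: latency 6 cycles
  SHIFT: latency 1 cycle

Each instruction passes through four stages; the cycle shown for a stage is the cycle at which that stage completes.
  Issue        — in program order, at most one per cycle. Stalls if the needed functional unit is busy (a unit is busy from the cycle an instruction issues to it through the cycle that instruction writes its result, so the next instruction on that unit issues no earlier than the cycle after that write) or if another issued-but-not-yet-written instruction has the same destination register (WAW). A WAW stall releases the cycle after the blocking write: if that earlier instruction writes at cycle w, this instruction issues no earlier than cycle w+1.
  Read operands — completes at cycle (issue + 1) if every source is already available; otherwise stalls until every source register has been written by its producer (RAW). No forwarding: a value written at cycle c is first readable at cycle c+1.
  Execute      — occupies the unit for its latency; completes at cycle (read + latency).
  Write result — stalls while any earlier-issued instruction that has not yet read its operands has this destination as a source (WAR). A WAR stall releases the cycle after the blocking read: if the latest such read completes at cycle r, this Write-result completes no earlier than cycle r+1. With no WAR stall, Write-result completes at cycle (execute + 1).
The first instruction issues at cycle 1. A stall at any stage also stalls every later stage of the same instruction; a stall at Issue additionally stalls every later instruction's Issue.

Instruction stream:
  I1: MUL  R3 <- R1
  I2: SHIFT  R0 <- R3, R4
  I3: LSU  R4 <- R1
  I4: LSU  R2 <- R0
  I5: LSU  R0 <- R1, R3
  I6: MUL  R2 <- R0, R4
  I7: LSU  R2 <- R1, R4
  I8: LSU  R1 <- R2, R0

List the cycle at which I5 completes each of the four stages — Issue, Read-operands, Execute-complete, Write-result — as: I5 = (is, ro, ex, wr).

[I1] 1/2/8/9
[I2] 2/10/11/12  (RAW R3: wait I1 write@9)
[I3] 3/4/5/11  (WAR R4: wait I2 read@10)
[I4] 12/13/14/15  (struct: LSU busy until I3 writes@11)
[I5] 16/17/18/19  (struct: LSU busy until I4 writes@15)
[I6] 17/20/26/27  (RAW R0: wait I5 write@19)
[I7] 28/29/30/31  (WAW R2: wait I6 write@27)
[I8] 32/33/34/35  (struct: LSU busy until I7 writes@31)

I5 = (16, 17, 18, 19)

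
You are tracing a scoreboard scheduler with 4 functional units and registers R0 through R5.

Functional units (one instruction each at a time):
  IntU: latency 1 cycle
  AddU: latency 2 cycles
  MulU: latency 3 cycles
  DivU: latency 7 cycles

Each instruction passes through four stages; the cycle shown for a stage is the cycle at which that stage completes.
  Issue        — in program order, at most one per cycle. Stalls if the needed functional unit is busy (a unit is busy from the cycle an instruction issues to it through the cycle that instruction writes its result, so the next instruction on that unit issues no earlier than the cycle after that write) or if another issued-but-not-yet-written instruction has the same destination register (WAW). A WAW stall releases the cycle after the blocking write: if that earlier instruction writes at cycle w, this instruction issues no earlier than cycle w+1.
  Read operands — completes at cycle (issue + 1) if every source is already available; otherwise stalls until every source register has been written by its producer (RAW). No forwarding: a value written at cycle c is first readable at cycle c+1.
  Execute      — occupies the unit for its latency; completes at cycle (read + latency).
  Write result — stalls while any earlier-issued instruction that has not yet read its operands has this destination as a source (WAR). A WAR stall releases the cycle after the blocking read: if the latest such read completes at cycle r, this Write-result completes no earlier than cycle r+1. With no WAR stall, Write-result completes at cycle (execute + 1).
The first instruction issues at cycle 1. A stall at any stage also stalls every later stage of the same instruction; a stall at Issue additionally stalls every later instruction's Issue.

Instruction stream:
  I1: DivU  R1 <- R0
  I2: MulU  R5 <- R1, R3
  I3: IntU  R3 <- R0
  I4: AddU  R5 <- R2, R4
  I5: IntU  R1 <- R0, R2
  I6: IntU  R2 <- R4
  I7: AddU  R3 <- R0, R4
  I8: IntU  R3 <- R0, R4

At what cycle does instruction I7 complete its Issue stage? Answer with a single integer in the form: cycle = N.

c1: issue I1 (DivU)
c2: I1 read-ops, issue I2 (MulU)
c3: issue I3 (IntU)
c4: I3 read-ops
c5: I3 finished on IntU
c9: I1 finished on DivU
c10: I1→R1
c11: I2 read-ops
c12: I3→R3
c14: I2 finished on MulU
c15: I2→R5
c16: issue I4 (AddU)
c17: I4 read-ops, issue I5 (IntU)
c18: I5 read-ops
c19: I4 finished on AddU, I5 finished on IntU
c20: I4→R5, I5→R1
c21: issue I6 (IntU)
c22: I6 read-ops, issue I7 (AddU)
c23: I6 finished on IntU, I7 read-ops
c24: I6→R2
c25: I7 finished on AddU
c26: I7→R3
c27: issue I8 (IntU)
c28: I8 read-ops
c29: I8 finished on IntU
c30: I8→R3

cycle = 22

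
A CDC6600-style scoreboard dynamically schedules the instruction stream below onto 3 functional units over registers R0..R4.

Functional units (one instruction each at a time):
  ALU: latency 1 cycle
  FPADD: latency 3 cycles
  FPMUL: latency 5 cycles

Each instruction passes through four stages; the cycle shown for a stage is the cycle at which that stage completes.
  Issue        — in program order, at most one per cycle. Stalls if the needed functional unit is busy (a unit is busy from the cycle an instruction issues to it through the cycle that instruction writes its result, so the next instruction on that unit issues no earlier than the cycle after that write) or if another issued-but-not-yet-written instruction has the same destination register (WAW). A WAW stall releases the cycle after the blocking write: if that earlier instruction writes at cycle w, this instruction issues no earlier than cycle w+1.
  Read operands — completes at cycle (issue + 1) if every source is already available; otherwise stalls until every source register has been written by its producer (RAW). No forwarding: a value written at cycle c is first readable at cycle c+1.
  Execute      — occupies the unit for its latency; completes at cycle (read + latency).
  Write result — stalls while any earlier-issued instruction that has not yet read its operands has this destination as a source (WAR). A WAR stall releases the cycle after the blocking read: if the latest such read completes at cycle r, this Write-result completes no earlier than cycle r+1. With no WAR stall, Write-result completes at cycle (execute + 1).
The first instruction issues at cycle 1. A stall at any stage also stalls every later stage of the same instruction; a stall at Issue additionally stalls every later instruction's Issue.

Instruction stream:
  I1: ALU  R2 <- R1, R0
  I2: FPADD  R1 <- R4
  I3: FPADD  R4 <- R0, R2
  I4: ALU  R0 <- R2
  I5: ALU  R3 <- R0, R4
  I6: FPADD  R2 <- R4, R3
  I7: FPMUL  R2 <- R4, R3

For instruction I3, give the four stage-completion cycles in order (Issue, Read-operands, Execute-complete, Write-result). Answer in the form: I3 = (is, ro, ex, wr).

I3 = (8, 9, 12, 13)

c1: I1 dispatched to ALU
c2: I1 operands ready; I2 dispatched to FPADD
c3: I1 complete; I2 operands ready
c4: R2←I1
c6: I2 complete
c7: R1←I2
c8: I3 dispatched to FPADD
c9: I3 operands ready; I4 dispatched to ALU
c10: I4 operands ready
c11: I4 complete
c12: I3 complete; R0←I4
c13: R4←I3; I5 dispatched to ALU
c14: I5 operands ready; I6 dispatched to FPADD
c15: I5 complete
c16: R3←I5
c17: I6 operands ready
c20: I6 complete
c21: R2←I6
c22: I7 dispatched to FPMUL
c23: I7 operands ready
c28: I7 complete
c29: R2←I7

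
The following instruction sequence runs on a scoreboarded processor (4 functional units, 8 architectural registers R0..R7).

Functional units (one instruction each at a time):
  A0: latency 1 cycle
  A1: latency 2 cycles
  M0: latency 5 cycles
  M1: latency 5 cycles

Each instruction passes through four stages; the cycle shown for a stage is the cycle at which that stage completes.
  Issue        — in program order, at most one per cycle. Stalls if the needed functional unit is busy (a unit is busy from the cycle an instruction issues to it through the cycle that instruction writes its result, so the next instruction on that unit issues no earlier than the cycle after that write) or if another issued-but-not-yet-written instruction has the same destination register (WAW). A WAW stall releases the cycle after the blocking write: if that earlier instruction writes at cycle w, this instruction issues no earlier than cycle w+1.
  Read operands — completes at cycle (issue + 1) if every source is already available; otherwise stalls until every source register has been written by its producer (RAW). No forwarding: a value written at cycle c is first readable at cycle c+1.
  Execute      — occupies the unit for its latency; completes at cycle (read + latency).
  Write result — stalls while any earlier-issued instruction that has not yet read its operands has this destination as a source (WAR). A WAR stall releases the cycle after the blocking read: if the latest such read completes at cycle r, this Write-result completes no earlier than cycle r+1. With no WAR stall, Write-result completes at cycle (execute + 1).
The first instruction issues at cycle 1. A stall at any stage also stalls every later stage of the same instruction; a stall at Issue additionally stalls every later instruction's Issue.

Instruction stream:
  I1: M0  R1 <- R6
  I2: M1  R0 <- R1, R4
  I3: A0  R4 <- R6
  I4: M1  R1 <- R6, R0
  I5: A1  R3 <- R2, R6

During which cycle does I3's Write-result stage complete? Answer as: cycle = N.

[I1] 1/2/7/8
[I2] 2/9/14/15  (RAW R1: wait I1 write@8)
[I3] 3/4/5/10  (WAR R4: wait I2 read@9)
[I4] 16/17/22/23  (struct: M1 busy until I2 writes@15)
[I5] 17/18/20/21

cycle = 10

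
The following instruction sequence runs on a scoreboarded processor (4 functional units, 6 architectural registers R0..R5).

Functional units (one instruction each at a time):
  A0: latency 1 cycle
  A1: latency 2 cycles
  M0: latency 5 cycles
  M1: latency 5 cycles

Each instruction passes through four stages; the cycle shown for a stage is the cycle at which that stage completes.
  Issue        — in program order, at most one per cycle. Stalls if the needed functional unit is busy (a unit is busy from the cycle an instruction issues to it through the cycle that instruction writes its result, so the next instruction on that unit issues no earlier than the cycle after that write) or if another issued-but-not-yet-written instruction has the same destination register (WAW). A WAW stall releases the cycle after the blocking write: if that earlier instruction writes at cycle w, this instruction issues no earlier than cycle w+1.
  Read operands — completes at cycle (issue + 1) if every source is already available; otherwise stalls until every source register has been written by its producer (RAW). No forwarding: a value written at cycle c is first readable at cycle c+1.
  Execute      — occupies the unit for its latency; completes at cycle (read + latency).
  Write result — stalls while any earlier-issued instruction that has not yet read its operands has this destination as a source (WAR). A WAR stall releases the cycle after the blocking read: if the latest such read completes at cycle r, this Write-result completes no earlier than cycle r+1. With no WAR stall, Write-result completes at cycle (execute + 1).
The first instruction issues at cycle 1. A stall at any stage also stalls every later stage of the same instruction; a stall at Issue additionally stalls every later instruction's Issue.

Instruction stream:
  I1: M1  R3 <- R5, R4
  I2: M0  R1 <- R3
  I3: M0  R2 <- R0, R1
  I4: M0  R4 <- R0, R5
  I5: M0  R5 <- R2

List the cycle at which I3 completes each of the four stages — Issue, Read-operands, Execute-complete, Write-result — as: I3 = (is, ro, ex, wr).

I3 = (16, 17, 22, 23)

I1: IS=1 RO=2 EX=7 WR=8
I2: IS=2 RO=9 EX=14 WR=15  [RAW R3: wait I1 write@8]
I3: IS=16 RO=17 EX=22 WR=23  [struct: M0 busy until I2 writes@15]
I4: IS=24 RO=25 EX=30 WR=31  [struct: M0 busy until I3 writes@23]
I5: IS=32 RO=33 EX=38 WR=39  [struct: M0 busy until I4 writes@31]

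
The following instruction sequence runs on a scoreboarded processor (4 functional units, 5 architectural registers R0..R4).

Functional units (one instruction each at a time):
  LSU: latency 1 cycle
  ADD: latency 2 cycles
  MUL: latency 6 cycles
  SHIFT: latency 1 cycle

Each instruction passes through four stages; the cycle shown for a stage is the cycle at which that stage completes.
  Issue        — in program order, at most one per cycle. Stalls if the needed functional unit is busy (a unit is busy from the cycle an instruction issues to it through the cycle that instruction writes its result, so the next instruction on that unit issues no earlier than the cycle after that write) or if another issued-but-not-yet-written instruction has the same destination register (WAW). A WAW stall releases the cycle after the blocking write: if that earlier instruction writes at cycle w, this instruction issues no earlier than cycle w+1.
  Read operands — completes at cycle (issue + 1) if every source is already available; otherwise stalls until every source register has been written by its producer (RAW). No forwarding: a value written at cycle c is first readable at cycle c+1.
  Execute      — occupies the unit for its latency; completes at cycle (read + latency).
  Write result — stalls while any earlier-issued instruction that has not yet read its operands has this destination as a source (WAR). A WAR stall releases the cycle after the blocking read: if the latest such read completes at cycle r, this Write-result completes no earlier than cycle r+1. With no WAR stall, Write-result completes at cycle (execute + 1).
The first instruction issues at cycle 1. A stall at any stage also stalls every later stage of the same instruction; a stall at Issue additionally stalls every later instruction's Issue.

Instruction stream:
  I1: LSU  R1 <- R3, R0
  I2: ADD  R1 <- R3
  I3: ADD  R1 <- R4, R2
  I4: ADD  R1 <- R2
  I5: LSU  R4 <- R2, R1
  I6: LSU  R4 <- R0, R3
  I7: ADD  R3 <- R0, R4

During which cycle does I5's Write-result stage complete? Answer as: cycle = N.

c1: issue I1 (LSU)
c2: I1 read-ops
c3: I1 finished on LSU
c4: I1→R1
c5: issue I2 (ADD)
c6: I2 read-ops
c8: I2 finished on ADD
c9: I2→R1
c10: issue I3 (ADD)
c11: I3 read-ops
c13: I3 finished on ADD
c14: I3→R1
c15: issue I4 (ADD)
c16: I4 read-ops · issue I5 (LSU)
c18: I4 finished on ADD
c19: I4→R1
c20: I5 read-ops
c21: I5 finished on LSU
c22: I5→R4
c23: issue I6 (LSU)
c24: I6 read-ops · issue I7 (ADD)
c25: I6 finished on LSU
c26: I6→R4
c27: I7 read-ops
c29: I7 finished on ADD
c30: I7→R3

cycle = 22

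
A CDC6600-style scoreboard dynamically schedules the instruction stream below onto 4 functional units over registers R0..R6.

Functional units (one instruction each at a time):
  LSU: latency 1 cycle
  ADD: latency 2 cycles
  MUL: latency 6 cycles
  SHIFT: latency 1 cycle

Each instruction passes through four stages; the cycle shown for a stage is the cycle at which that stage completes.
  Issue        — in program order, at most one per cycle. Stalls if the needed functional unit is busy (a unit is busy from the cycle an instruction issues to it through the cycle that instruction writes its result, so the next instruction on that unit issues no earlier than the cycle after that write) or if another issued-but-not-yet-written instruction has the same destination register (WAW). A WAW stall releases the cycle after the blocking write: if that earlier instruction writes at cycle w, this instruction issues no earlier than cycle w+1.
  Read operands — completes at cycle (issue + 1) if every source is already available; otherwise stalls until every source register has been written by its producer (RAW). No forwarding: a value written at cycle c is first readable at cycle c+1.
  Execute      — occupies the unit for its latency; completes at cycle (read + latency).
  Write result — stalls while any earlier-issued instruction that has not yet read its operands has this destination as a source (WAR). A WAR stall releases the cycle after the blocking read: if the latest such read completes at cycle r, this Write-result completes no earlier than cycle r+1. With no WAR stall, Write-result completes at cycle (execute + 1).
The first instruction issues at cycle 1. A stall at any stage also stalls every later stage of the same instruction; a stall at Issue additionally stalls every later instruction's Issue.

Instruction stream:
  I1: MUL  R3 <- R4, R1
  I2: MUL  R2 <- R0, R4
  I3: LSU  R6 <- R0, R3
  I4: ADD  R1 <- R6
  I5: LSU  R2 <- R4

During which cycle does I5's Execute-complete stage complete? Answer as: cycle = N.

I1  is:1  ro:2  ex:8  wr:9
I2  is:10  ro:11  ex:17  wr:18  — struct: MUL busy until I1 writes@9
I3  is:11  ro:12  ex:13  wr:14
I4  is:12  ro:15  ex:17  wr:18  — RAW R6: wait I3 write@14
I5  is:19  ro:20  ex:21  wr:22  — WAW R2: wait I2 write@18

cycle = 21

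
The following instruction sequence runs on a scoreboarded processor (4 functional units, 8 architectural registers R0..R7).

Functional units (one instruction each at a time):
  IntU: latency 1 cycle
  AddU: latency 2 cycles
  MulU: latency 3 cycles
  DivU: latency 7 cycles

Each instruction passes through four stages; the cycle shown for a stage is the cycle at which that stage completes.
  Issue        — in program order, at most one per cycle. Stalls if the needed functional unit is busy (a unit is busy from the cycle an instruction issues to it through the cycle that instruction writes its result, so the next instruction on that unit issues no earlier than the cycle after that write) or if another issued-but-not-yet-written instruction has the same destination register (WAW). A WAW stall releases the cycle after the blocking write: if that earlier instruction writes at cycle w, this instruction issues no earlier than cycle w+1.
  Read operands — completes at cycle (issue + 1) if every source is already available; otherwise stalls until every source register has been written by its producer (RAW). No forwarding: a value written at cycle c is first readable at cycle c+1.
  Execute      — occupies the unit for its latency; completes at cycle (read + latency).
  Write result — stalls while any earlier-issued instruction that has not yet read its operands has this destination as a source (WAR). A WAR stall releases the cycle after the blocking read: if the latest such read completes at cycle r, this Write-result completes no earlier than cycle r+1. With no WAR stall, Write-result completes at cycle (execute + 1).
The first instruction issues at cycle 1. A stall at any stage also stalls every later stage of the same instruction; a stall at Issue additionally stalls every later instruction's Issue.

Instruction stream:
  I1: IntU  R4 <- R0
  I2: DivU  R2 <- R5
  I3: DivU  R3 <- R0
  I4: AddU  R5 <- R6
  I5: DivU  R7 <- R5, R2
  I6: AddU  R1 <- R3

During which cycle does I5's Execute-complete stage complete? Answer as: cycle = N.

cycle = 30

I1  is:1  ro:2  ex:3  wr:4
I2  is:2  ro:3  ex:10  wr:11
I3  is:12  ro:13  ex:20  wr:21  — struct: DivU busy until I2 writes@11
I4  is:13  ro:14  ex:16  wr:17
I5  is:22  ro:23  ex:30  wr:31  — struct: DivU busy until I3 writes@21
I6  is:23  ro:24  ex:26  wr:27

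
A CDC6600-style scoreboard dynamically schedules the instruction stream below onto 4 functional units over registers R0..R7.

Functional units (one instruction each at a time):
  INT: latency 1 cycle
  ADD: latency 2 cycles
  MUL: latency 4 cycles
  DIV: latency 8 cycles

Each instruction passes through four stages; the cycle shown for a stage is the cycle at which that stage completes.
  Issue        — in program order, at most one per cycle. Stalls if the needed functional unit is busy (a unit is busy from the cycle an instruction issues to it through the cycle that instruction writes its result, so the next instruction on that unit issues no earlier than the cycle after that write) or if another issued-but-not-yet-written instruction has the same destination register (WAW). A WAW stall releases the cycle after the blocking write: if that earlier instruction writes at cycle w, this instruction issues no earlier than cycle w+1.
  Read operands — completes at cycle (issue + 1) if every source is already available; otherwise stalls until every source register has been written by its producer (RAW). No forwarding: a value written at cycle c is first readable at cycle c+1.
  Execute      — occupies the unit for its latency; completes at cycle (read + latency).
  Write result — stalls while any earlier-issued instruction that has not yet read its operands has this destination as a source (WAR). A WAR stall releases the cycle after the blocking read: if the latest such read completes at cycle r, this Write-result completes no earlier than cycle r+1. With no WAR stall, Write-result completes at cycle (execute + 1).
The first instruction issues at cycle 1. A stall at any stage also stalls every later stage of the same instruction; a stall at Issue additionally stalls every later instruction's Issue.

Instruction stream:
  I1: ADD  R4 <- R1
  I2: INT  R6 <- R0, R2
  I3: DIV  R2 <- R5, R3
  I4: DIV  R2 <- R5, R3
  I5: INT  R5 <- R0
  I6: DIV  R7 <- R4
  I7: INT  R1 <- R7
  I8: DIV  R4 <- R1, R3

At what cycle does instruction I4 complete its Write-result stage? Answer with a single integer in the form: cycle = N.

cycle = 24

I1 -> (1, 2, 4, 5)
I2 -> (2, 3, 4, 5)
I3 -> (3, 4, 12, 13)
I4 -> (14, 15, 23, 24)  // struct: DIV busy until I3 writes@13
I5 -> (15, 16, 17, 18)
I6 -> (25, 26, 34, 35)  // struct: DIV busy until I4 writes@24
I7 -> (26, 36, 37, 38)  // RAW R7: wait I6 write@35
I8 -> (36, 39, 47, 48)  // struct: DIV busy until I6 writes@35, RAW R1: wait I7 write@38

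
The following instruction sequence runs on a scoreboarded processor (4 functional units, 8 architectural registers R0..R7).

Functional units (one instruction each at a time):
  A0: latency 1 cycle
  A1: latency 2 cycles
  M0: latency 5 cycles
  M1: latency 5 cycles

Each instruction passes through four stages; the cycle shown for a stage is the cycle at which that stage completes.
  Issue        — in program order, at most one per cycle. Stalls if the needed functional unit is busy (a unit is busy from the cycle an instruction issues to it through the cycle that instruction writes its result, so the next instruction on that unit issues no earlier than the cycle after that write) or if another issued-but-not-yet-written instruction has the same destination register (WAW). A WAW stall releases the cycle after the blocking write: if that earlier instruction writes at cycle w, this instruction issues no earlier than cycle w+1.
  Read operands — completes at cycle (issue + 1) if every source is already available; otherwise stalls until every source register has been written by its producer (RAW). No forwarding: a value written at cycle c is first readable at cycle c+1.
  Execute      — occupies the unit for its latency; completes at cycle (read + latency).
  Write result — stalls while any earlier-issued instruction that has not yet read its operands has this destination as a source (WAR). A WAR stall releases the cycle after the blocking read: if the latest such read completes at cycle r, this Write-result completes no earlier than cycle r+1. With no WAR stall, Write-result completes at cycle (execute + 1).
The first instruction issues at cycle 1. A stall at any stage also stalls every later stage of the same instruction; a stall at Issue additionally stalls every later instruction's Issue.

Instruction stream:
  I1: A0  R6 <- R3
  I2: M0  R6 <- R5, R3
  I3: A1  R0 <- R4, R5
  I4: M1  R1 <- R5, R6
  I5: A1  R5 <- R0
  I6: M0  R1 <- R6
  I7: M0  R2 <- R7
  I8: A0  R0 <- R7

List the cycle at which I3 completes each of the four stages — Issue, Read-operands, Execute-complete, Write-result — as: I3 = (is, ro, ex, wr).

I1  is:1  ro:2  ex:3  wr:4
I2  is:5  ro:6  ex:11  wr:12  — WAW R6: wait I1 write@4
I3  is:6  ro:7  ex:9  wr:10
I4  is:7  ro:13  ex:18  wr:19  — RAW R6: wait I2 write@12
I5  is:11  ro:12  ex:14  wr:15  — struct: A1 busy until I3 writes@10
I6  is:20  ro:21  ex:26  wr:27  — WAW R1: wait I4 write@19
I7  is:28  ro:29  ex:34  wr:35  — struct: M0 busy until I6 writes@27
I8  is:29  ro:30  ex:31  wr:32

I3 = (6, 7, 9, 10)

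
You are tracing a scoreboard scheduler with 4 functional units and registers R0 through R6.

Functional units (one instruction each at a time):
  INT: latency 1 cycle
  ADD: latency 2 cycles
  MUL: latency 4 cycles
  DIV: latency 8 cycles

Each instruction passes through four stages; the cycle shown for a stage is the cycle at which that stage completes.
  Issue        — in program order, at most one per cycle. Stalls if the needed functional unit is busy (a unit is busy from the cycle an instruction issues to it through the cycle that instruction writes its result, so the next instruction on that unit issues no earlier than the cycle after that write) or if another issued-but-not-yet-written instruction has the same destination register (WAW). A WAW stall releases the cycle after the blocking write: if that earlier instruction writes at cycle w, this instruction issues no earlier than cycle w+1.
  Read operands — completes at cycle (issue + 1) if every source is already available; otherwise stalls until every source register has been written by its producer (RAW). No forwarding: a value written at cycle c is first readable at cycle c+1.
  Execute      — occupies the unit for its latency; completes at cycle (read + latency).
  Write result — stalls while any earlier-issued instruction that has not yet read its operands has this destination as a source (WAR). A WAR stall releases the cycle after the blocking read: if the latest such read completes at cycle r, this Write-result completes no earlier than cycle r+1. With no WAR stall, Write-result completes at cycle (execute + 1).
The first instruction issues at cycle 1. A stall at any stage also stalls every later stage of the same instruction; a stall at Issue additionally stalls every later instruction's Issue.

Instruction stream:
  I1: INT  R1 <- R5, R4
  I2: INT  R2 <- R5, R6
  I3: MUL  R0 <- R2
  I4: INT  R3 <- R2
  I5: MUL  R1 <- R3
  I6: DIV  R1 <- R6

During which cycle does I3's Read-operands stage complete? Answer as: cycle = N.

cycle = 9

  I1 | 1 | 2 | 3 | 4
  I2 | 5 | 6 | 7 | 8   struct: INT busy until I1 writes@4
  I3 | 6 | 9 | 13 | 14   RAW R2: wait I2 write@8
  I4 | 9 | 10 | 11 | 12   struct: INT busy until I2 writes@8
  I5 | 15 | 16 | 20 | 21   struct: MUL busy until I3 writes@14
  I6 | 22 | 23 | 31 | 32   WAW R1: wait I5 write@21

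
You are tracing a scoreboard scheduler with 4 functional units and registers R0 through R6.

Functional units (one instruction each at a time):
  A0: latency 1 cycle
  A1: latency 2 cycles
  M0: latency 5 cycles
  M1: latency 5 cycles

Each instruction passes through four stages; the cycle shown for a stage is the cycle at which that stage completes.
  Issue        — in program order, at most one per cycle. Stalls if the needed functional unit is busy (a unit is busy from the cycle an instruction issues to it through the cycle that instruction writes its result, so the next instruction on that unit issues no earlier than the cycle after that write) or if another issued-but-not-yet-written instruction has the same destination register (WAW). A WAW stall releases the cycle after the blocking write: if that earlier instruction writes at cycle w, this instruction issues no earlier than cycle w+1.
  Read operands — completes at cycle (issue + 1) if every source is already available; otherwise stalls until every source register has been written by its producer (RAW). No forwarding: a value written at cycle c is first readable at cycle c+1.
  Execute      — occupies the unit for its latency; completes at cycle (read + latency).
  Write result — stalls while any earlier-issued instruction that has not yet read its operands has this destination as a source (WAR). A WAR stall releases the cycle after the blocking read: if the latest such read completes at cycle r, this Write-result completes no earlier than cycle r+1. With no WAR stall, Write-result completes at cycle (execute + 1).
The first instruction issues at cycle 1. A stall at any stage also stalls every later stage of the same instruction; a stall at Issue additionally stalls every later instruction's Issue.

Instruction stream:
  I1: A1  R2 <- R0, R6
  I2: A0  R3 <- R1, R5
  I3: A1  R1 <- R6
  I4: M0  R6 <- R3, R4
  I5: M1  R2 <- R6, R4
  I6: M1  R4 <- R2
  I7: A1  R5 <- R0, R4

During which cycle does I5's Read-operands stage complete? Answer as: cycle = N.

t=1  I1 dispatched to A1
t=2  I1 operands ready | I2 dispatched to A0
t=3  I2 operands ready
t=4  I1 complete | I2 complete
t=5  R2←I1 | R3←I2
t=6  I3 dispatched to A1
t=7  I3 operands ready | I4 dispatched to M0
t=8  I4 operands ready | I5 dispatched to M1
t=9  I3 complete
t=10  R1←I3
t=13  I4 complete
t=14  R6←I4
t=15  I5 operands ready
t=20  I5 complete
t=21  R2←I5
t=22  I6 dispatched to M1
t=23  I6 operands ready | I7 dispatched to A1
t=28  I6 complete
t=29  R4←I6
t=30  I7 operands ready
t=32  I7 complete
t=33  R5←I7

cycle = 15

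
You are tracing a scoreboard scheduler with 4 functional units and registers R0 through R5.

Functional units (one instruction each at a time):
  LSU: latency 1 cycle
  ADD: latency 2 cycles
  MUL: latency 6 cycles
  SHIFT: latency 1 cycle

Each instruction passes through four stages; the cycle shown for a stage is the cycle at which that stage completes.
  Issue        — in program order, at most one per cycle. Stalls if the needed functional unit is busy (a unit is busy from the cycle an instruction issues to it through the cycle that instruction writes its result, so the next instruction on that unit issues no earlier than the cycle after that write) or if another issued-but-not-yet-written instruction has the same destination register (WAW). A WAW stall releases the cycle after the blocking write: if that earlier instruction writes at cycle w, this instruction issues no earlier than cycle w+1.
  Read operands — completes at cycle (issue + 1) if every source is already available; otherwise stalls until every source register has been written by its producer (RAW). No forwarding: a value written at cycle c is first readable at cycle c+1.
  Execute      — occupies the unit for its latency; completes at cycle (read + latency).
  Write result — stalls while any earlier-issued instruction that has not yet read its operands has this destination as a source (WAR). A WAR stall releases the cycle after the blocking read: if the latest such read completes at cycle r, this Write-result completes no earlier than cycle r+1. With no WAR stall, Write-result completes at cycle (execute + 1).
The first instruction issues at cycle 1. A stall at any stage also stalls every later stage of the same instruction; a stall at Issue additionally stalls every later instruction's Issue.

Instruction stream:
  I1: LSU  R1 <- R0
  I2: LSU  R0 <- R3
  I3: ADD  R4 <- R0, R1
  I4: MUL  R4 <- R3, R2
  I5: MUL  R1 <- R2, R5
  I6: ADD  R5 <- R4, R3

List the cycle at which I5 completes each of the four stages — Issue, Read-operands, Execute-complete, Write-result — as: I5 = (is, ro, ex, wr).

I1  is:1  ro:2  ex:3  wr:4
I2  is:5  ro:6  ex:7  wr:8  — struct: LSU busy until I1 writes@4
I3  is:6  ro:9  ex:11  wr:12  — RAW R0: wait I2 write@8
I4  is:13  ro:14  ex:20  wr:21  — WAW R4: wait I3 write@12
I5  is:22  ro:23  ex:29  wr:30  — struct: MUL busy until I4 writes@21
I6  is:23  ro:24  ex:26  wr:27

I5 = (22, 23, 29, 30)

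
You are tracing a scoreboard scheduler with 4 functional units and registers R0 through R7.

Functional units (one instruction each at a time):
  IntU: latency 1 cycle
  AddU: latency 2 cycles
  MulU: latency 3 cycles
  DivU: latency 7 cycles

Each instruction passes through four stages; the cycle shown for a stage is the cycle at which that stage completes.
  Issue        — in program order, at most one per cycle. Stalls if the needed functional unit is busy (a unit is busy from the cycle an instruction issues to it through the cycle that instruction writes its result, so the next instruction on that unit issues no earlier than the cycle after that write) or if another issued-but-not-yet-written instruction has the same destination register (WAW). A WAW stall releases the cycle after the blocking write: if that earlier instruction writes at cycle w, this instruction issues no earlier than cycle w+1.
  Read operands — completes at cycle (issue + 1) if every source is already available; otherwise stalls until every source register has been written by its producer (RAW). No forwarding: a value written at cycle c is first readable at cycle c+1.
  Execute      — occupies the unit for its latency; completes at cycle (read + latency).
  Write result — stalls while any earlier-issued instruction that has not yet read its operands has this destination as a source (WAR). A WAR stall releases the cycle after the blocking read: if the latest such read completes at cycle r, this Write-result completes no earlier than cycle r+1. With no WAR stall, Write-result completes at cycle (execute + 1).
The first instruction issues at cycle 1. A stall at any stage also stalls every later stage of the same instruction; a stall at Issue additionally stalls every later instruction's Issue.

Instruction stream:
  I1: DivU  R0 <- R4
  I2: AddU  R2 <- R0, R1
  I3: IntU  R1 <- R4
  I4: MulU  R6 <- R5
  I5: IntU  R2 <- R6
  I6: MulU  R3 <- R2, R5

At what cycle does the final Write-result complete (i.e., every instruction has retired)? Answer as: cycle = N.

[I1] 1/2/9/10
[I2] 2/11/13/14  (RAW R0: wait I1 write@10)
[I3] 3/4/5/12  (WAR R1: wait I2 read@11)
[I4] 4/5/8/9
[I5] 15/16/17/18  (WAW R2: wait I2 write@14)
[I6] 16/19/22/23  (RAW R2: wait I5 write@18)

cycle = 23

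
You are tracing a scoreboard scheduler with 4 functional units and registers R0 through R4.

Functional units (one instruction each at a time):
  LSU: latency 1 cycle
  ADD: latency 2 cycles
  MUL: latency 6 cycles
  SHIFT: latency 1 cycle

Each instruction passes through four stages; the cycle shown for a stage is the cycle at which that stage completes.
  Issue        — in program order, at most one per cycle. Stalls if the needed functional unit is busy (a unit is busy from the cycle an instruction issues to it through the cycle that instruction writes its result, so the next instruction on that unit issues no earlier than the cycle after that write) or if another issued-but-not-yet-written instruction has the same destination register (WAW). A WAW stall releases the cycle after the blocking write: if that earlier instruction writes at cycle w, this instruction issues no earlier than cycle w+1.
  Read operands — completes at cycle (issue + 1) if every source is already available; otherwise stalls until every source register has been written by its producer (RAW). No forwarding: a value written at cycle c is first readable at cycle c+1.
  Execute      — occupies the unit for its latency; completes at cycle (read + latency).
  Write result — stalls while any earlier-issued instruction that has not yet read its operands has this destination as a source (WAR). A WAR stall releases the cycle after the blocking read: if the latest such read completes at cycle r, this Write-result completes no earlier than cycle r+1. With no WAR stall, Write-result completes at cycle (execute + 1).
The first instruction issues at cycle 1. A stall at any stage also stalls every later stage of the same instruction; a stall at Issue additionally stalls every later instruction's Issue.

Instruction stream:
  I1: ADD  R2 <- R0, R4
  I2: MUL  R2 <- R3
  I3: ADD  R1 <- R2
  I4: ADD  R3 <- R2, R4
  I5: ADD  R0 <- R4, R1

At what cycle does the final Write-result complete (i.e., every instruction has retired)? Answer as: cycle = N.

1) issue 1, read 2, done 4, write 5
2) issue 6, read 7, done 13, write 14  <WAW R2: wait I1 write@5>
3) issue 7, read 15, done 17, write 18  <RAW R2: wait I2 write@14>
4) issue 19, read 20, done 22, write 23  <struct: ADD busy until I3 writes@18>
5) issue 24, read 25, done 27, write 28  <struct: ADD busy until I4 writes@23>

cycle = 28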